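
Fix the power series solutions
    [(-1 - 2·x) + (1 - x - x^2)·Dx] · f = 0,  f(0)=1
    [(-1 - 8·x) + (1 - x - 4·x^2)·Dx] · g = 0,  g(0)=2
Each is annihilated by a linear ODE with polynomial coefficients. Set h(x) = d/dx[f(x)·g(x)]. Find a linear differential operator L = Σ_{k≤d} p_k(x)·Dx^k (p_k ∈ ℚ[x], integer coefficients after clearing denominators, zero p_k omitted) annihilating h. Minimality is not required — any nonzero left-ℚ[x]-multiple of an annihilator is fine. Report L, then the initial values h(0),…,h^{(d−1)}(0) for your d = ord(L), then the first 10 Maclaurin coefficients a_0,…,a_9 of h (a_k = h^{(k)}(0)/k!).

L = (16 + 18·x - 12·x^2 - 352·x^3 + 12·x^4 + 600·x^5 + 320·x^6) + (-2 - 4·x + 39·x^2 + 8·x^3 - 140·x^4 - 21·x^5 + 140·x^6 + 64·x^7)·Dx  (order 1).
h: a_k = 4, 32, 114, 448, 1400, 4524, 13412, 40000, 114966, 329520, …
ICs: h(0) = 4.

f: a_k = 1, 1, 2, 3, 5, 8, 13, 21, 34, 55, …
g: a_k = 2, 2, 10, 18, 58, 130, 362, 882, 2330, 5858, …
f·g: L₀ = L_f ⊗_s L_g, ord ≤ 1·1.
Differentiate: ansatz ord ≤ ord L₀ ⇒ L.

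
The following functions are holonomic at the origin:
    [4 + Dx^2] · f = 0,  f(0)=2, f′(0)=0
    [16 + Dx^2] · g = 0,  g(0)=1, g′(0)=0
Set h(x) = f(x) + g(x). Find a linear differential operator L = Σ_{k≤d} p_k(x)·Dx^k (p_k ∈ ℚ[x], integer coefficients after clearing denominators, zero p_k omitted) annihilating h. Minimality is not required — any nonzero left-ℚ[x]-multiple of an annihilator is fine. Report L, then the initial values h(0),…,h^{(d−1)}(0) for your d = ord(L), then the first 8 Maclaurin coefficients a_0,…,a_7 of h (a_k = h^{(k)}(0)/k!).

f: a_k = 2, 0, -4, 0, 4/3, 0, -8/45, 0, …
g: a_k = 1, 0, -8, 0, 32/3, 0, -256/45, 0, …
L₀ := lclm(L_f,L_g); ord L₀ ≤ 2+2.
L = 64 + 20·Dx^2 + Dx^4  (order 4).
h: a_k = 3, 0, -12, 0, 12, 0, -88/15, 0, …
ICs: h(0) = 3, h′(0) = 0, h′′(0) = -24, h′′′(0) = 0.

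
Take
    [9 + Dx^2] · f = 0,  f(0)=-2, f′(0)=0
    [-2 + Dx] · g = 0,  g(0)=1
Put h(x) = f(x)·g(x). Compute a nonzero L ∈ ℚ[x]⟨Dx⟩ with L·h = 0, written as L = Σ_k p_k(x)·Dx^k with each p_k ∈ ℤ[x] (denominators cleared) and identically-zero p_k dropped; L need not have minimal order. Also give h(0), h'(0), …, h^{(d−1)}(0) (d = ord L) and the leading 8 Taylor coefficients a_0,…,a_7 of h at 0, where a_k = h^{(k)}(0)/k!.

f: a_k = -2, 0, 9, 0, -27/4, 0, 81/40, 0, …
g: a_k = 1, 2, 2, 4/3, 2/3, 4/15, 4/45, 8/315, …
L₀ := L_f ⊗_s L_g (sym. prod.), ord ≤ 2.
L = 13 - 4·Dx + Dx^2  (order 2).
h: a_k = -2, -4, 5, 46/3, 119/12, -61/30, -407/72, -3277/1260, …
ICs: h(0) = -2, h′(0) = -4.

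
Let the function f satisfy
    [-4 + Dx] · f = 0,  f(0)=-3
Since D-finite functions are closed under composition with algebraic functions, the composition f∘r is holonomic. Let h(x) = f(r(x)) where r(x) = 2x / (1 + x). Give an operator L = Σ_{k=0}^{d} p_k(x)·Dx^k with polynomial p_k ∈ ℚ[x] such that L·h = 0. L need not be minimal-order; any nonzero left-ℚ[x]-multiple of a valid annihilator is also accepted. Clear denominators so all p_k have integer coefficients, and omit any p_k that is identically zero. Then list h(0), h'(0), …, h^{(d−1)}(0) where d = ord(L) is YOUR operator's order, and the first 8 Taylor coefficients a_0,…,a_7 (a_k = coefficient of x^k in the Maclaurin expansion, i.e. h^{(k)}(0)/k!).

f: a_k = -3, -12, -24, -32, -32, -128/5, -256/15, -1024/105, …
Substitute x→r, Dx→(1/r')Dx; clear ⇒ L₀.
L = -8 + (1 + 2·x + x^2)·Dx  (order 1).
h: a_k = -3, -24, -72, -88, -8, 264/5, -184/15, -3224/105, …
ICs: h(0) = -3.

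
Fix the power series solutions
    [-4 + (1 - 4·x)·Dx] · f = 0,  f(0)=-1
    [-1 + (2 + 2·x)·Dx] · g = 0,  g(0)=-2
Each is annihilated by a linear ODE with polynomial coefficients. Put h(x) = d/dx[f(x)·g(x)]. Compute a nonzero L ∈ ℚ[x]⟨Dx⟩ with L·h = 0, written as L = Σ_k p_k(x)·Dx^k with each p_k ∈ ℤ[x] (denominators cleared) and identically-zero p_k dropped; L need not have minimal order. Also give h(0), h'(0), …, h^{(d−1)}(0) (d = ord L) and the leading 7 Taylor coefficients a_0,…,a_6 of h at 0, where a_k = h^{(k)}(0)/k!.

f: a_k = -1, -4, -16, -64, -256, -1024, -4096, …
g: a_k = -2, -1, 1/4, -1/8, 5/64, -7/128, 21/512, …
Product ⇒ symmetric product L₀, ord ≤ 1.
h=h₀': d/dx-closure on L₀ ⇒ L.
L = (143 + 216·x + 48·x^2) + (-18 + 46·x + 96·x^2 + 32·x^3)·Dx  (order 1).
h: a_k = 9, 143/2, 3435/8, 36635/16, 1465435/128, 14068113/256, 262605007/1024, …
ICs: h(0) = 9.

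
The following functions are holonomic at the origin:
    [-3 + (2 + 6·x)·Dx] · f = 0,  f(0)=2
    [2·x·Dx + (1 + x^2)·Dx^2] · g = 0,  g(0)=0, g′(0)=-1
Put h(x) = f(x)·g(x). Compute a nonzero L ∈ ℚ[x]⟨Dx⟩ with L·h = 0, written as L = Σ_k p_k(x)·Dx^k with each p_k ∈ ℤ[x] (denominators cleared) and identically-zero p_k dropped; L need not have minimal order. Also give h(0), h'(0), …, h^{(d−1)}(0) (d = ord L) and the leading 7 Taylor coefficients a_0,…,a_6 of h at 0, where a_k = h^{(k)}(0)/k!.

L = (27 - 12·x - 9·x^2) + (-12 - 28·x + 36·x^2 + 36·x^3)·Dx + (4 + 24·x + 40·x^2 + 24·x^3 + 36·x^4)·Dx^2  (order 2).
h: a_k = 0, -2, -3, 35/12, -19/8, 1657/320, -8169/640, …
ICs: h(0) = 0, h′(0) = -2.

f: a_k = 2, 3, -9/4, 27/8, -405/64, 1701/128, -15309/512, …
g: a_k = 0, -1, 0, 1/3, 0, -1/5, 0, …
Sym-product of L_f,L_g gives L₀ (≤ ord 2).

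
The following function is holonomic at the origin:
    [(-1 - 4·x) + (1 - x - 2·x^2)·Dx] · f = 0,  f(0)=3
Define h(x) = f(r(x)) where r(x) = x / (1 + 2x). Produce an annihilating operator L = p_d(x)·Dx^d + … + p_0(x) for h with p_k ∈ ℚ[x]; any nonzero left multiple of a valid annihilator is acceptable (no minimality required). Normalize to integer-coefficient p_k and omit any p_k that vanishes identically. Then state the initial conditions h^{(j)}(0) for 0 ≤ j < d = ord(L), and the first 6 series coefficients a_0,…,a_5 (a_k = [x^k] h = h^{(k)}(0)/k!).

f: a_k = 3, 3, 9, 15, 33, 63, …
h₀=f(r): pull back L_f along r ⇒ L₀.
L = (-1 - 6·x) + (1 + 5·x + 6·x^2)·Dx  (order 1).
h: a_k = 3, 3, 3, -9, 27, -81, …
ICs: h(0) = 3.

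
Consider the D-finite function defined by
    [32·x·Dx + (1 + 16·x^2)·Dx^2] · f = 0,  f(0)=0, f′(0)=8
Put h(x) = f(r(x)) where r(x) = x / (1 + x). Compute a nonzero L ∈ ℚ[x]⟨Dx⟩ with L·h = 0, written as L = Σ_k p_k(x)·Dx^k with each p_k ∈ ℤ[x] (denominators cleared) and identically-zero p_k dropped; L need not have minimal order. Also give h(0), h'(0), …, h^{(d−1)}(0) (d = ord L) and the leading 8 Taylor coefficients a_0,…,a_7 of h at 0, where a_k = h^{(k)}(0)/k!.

L = (2 + 34·x)·Dx + (1 + 2·x + 17·x^2)·Dx^2  (order 2).
h: a_k = 0, 8, -8, -104/3, 120, 808/5, -4888/3, 5816/7, …
ICs: h(0) = 0, h′(0) = 8.

f: a_k = 0, 8, 0, -128/3, 0, 2048/5, 0, -32768/7, …
Change of var in L_f (x↦r) gives L₀.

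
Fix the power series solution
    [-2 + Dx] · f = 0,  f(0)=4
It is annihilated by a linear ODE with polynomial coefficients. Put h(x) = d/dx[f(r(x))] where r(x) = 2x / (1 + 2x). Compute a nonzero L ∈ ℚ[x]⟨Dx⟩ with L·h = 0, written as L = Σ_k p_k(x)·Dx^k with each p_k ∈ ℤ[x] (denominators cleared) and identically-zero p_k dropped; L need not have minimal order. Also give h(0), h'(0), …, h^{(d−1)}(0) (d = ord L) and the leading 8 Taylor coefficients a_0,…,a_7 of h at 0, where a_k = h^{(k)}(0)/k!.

f: a_k = 4, 8, 8, 16/3, 8/3, 16/15, 16/45, 32/315, …
Substitute x→r, Dx→(1/r')Dx; clear ⇒ L₀.
Differentiate: ansatz ord ≤ ord L₀ ⇒ L.
L = -8·x + (-1 - 4·x - 4·x^2)·Dx  (order 1).
h: a_k = 16, 0, -64, 512/3, -256, 2048/15, 5120/9, -262144/105, …
ICs: h(0) = 16.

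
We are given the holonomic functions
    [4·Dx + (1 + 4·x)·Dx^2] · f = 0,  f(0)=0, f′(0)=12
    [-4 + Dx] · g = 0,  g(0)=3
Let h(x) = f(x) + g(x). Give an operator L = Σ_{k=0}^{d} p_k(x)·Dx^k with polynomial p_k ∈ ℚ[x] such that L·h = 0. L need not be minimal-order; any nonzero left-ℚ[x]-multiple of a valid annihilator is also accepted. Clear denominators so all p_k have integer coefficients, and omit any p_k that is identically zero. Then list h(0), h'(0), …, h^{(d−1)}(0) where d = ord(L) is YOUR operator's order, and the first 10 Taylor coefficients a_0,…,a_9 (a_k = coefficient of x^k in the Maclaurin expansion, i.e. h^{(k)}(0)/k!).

f: a_k = 0, 12, -24, 64, -192, 3072/5, -2048, 49152/7, -24576, 262144/3, …
g: a_k = 3, 12, 24, 32, 32, 128/5, 256/15, 1024/105, 512/105, 2048/945, …
L₀ := lclm(L_f,L_g); ord L₀ ≤ 2+1.
L = (-24 - 32·x)·Dx + (2 - 16·x - 32·x^2)·Dx^2 + (1 + 6·x + 8·x^2)·Dx^3  (order 3).
h: a_k = 3, 24, 0, 96, -160, 640, -30464/15, 105472/15, -2579968/105, 82577408/945, …
ICs: h(0) = 3, h′(0) = 24, h′′(0) = 0.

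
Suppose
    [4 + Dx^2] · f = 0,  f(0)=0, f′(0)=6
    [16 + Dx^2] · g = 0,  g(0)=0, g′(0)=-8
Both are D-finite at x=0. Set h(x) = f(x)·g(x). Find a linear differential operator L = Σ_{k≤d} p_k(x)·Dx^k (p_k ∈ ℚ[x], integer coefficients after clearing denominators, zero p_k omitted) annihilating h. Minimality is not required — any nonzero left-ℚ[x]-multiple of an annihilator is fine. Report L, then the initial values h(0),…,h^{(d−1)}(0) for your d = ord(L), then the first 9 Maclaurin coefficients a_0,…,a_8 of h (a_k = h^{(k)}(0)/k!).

L = 144 + 40·Dx^2 + Dx^4  (order 4).
h: a_k = 0, 0, -48, 0, 160, 0, -2912/15, 0, 2624/21, …
ICs: h(0) = 0, h′(0) = 0, h′′(0) = -96, h′′′(0) = 0.

f: a_k = 0, 6, 0, -4, 0, 4/5, 0, -8/105, 0, …
g: a_k = 0, -8, 0, 64/3, 0, -256/15, 0, 2048/315, 0, …
f·g: L₀ = L_f ⊗_s L_g, ord ≤ 2·2.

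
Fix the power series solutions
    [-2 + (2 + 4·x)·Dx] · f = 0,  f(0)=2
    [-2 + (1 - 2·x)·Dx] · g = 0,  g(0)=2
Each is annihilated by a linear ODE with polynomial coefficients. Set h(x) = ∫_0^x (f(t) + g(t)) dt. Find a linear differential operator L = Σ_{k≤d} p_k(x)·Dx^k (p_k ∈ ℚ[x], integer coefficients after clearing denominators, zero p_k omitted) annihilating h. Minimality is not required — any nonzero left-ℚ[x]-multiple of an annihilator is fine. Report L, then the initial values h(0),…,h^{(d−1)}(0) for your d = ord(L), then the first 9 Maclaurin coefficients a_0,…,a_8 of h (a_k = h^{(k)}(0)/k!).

L = (10 + 12·x)·Dx + (-9 - 28·x - 36·x^2)·Dx^2 + (1 + 6·x - 4·x^2 - 24·x^3)·Dx^3  (order 3).
h: a_k = 0, 4, 3, 7/3, 17/4, 123/20, 263/24, 1003/56, 2081/64, …
ICs: h(0) = 0, h′(0) = 4, h′′(0) = 6.

f: a_k = 2, 2, -1, 1, -5/4, 7/4, -21/8, 33/8, -429/64, …
g: a_k = 2, 4, 8, 16, 32, 64, 128, 256, 512, …
Sum ⇒ L₀ = lclm(L_f,L_g) in ℚ(x)⟨Dx⟩.
h=∫₀ˣh₀: take L = L₀·Dx.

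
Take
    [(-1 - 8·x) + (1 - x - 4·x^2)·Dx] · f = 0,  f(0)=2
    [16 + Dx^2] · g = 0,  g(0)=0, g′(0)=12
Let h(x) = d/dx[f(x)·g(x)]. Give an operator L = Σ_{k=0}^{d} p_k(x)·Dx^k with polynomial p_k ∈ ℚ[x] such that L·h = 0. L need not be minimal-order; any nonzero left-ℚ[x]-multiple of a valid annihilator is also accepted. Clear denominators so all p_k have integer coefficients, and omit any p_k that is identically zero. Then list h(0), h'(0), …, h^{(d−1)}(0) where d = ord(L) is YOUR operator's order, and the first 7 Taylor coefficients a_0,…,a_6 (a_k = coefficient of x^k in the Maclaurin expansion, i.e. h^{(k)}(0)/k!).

L = (-12 - 64·x - 224·x^2 + 256·x^3 + 512·x^4) + (-1 - 4·x + 48·x^2 + 128·x^3)·Dx + (1 - 3·x - 10·x^2 + 16·x^3 + 32·x^4)·Dx^2  (order 2).
h: a_k = 24, 48, 168, 608, 2136, 31056/5, 286072/15, …
ICs: h(0) = 24, h′(0) = 48.

f: a_k = 2, 2, 10, 18, 58, 130, 362, …
g: a_k = 0, 12, 0, -32, 0, 128/5, 0, …
f·g: L₀ = L_f ⊗_s L_g, ord ≤ 1·2.
h₀' ⇒ L via d/dx closure of L₀.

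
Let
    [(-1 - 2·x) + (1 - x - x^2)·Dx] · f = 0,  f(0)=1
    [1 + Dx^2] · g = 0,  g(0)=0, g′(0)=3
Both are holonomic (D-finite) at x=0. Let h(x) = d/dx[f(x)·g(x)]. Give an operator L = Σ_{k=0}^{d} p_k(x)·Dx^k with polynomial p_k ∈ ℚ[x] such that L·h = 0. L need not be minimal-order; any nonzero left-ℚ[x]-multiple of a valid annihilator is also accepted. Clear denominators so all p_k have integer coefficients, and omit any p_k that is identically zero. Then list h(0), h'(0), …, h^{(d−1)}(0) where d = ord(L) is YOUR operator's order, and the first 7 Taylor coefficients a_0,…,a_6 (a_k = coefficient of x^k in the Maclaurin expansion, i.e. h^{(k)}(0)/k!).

L = (3 - 2·x - x^2 + 2·x^3 + x^4) + (4 + 10·x + 6·x^2 + 4·x^3)·Dx + (-1 + x^2 + 2·x^3 + x^4)·Dx^2  (order 2).
h: a_k = 3, 6, 33/2, 34, 561/8, 2703/20, 61403/240, …
ICs: h(0) = 3, h′(0) = 6.

f: a_k = 1, 1, 2, 3, 5, 8, 13, …
g: a_k = 0, 3, 0, -1/2, 0, 1/40, 0, …
Sym-product of L_f,L_g gives L₀ (≤ ord 2).
Derive L from L₀ (diff closure).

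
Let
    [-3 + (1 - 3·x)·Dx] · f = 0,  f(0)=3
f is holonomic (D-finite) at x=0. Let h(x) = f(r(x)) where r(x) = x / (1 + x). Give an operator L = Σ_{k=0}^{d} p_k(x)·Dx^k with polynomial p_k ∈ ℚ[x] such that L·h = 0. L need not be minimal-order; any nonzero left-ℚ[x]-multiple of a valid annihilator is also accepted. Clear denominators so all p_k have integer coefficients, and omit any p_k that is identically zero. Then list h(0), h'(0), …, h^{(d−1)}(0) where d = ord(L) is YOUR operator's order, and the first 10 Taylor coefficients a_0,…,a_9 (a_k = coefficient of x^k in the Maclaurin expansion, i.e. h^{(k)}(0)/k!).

L = 3 + (-1 + x + 2·x^2)·Dx  (order 1).
h: a_k = 3, 9, 18, 36, 72, 144, 288, 576, 1152, 2304, …
ICs: h(0) = 3.

f: a_k = 3, 9, 27, 81, 243, 729, 2187, 6561, 19683, 59049, …
Substitute x→r, Dx→(1/r')Dx; clear ⇒ L₀.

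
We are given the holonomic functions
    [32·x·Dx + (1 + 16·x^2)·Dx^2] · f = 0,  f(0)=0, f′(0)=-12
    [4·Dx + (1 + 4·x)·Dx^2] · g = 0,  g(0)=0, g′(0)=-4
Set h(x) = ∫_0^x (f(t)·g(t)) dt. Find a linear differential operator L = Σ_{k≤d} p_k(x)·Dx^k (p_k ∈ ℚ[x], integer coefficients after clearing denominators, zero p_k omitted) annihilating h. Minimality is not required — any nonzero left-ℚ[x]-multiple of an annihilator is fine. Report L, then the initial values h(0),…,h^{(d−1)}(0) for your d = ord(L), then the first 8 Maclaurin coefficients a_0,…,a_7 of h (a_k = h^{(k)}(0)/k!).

L = (1536 + 11264·x + 81920·x^2 + 638976·x^3 + 1966080·x^4 + 3407872·x^5 + 4194304·x^7)·Dx^2 + (288 + 7936·x + 78848·x^2 + 495616·x^3 + 2228224·x^4 + 6094848·x^5 + 9175040·x^6 + 3145728·x^7 + 14680064·x^8)·Dx^3 + (48 + 1024·x + 12288·x^2 + 79872·x^3 + 368640·x^4 + 1277952·x^5 + 3145728·x^6 + 4718592·x^7 + 3145728·x^8 + 8388608·x^9)·Dx^4 + (5 + 72·x + 592·x^2 + 3584·x^3 + 16896·x^4 + 61440·x^5 + 172032·x^6 + 393216·x^7 + 589824·x^8 + 524288·x^9 + 1048576·x^10)·Dx^5  (order 5).
h: a_k = 0, 0, 0, 16, -24, 0, -128/3, 53248/105, …
ICs: h(0) = 0, h′(0) = 0, h′′(0) = 0, h′′′(0) = 96, h′′′′(0) = -576.

f: a_k = 0, -12, 0, 64, 0, -3072/5, 0, 49152/7, …
g: a_k = 0, -4, 8, -64/3, 64, -1024/5, 2048/3, -16384/7, …
f·g: L₀ = L_f ⊗_s L_g, ord ≤ 2·2.
∫: right-multiply L₀ by Dx.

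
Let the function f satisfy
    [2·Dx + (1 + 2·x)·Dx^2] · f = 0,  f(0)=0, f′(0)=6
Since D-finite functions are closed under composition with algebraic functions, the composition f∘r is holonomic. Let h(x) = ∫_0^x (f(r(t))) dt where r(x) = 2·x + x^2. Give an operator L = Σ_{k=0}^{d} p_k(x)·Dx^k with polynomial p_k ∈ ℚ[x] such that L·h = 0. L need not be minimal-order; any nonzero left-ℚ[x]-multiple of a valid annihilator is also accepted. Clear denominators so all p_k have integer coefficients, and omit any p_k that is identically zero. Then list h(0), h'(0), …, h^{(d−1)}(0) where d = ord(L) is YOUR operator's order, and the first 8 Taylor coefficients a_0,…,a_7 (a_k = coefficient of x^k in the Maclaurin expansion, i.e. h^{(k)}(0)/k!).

f: a_k = 0, 6, -6, 8, -12, 96/5, -32, 384/7, …
f∘r: x↦r, Dx↦Dx/r' in L_f ⇒ L₀.
h=∫₀ˣh₀: take L = L₀·Dx.
L = (3 + 4·x + 2·x^2)·Dx^2 + (1 + 5·x + 6·x^2 + 2·x^3)·Dx^3  (order 3).
h: a_k = 0, 0, 6, -6, 10, -102/5, 232/5, -792/7, …
ICs: h(0) = 0, h′(0) = 0, h′′(0) = 12.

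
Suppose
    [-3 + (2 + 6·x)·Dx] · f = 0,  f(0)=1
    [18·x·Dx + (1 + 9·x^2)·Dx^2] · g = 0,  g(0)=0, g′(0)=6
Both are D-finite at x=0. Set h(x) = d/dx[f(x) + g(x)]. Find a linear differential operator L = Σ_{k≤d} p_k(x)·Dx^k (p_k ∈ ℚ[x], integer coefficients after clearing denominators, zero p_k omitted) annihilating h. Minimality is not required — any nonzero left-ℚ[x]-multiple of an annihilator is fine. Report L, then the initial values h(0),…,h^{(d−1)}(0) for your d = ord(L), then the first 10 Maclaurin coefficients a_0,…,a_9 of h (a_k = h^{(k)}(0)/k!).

L = (-36 - 270·x + 972·x^2 + 1458·x^3) + (-33 - 144·x + 270·x^2 + 3888·x^3 + 5103·x^4)·Dx + (-2 + 18·x + 108·x^2 + 324·x^3 + 1134·x^4 + 1458·x^5)·Dx^2  (order 2).
h: a_k = 15/2, -9/4, -783/16, -405/32, 132921/256, -45927/512, -8452755/2048, -2814669/4096, 2706550281/65536, -717740595/131072, …
ICs: h(0) = 15/2, h′(0) = -9/4.

f: a_k = 1, 3/2, -9/8, 27/16, -405/128, 1701/256, -15309/1024, 72171/2048, -2814669/32768, 14073345/65536, …
g: a_k = 0, 6, 0, -18, 0, 486/5, 0, -4374/7, 0, 4374, …
Sum ⇒ L₀ = lclm(L_f,L_g) in ℚ(x)⟨Dx⟩.
h₀' ⇒ L via d/dx closure of L₀.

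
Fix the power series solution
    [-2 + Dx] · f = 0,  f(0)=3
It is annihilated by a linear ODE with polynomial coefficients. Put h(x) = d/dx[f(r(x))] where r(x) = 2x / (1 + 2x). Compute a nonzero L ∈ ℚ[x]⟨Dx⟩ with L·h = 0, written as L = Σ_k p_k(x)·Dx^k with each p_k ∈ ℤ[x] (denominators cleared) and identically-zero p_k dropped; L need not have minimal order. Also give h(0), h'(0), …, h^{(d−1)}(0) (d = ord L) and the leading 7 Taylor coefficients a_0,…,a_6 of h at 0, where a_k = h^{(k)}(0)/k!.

f: a_k = 3, 6, 6, 4, 2, 4/5, 4/15, …
Change of var in L_f (x↦r) gives L₀.
h=h₀': d/dx-closure on L₀ ⇒ L.
L = -8·x + (-1 - 4·x - 4·x^2)·Dx  (order 1).
h: a_k = 12, 0, -48, 128, -192, 512/5, 1280/3, …
ICs: h(0) = 12.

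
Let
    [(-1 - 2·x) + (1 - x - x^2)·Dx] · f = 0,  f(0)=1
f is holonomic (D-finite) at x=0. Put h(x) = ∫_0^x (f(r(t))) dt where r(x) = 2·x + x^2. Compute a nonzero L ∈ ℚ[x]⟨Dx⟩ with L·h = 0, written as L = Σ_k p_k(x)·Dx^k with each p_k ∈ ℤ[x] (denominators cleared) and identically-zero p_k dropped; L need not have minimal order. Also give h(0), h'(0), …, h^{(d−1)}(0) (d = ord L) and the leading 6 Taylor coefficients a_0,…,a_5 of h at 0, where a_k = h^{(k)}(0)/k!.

f: a_k = 1, 1, 2, 3, 5, 8, …
L₀ from L_f via x↦r, Dx↦r'^{-1}Dx.
h=∫₀ˣh₀: take L = L₀·Dx.
L = (2 + 10·x + 12·x^2 + 4·x^3)·Dx + (-1 + 2·x + 5·x^2 + 4·x^3 + x^4)·Dx^2  (order 2).
h: a_k = 0, 1, 1, 3, 8, 118/5, …
ICs: h(0) = 0, h′(0) = 1.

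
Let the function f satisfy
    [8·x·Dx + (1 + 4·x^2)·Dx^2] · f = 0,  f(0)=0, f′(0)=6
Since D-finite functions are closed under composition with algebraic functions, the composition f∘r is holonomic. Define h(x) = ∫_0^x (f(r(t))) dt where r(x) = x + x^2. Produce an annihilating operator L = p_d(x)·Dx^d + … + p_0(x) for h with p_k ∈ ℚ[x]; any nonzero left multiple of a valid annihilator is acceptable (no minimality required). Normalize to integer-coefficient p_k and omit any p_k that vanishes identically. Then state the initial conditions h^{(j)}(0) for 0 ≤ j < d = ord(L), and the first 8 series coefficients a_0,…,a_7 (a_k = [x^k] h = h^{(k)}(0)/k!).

L = (-2 + 8·x + 32·x^2 + 48·x^3 + 24·x^4)·Dx^2 + (1 + 2·x + 4·x^2 + 16·x^3 + 20·x^4 + 8·x^5)·Dx^3  (order 3).
h: a_k = 0, 0, 3, 2, -2, -24/5, -4/5, 88/7, …
ICs: h(0) = 0, h′(0) = 0, h′′(0) = 6.

f: a_k = 0, 6, 0, -8, 0, 96/5, 0, -384/7, …
Substitute x→r, Dx→(1/r')Dx; clear ⇒ L₀.
h=∫h₀ ⇒ L = L₀·Dx.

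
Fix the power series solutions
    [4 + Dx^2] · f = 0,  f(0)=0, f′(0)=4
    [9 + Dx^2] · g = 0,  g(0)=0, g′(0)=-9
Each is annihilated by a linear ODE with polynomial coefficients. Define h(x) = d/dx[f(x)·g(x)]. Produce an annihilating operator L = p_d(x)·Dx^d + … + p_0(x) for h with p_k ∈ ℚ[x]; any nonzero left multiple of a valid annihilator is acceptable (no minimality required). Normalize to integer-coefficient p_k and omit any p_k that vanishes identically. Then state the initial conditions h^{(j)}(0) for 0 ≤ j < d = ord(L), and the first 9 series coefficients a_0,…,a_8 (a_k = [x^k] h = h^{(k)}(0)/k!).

f: a_k = 0, 4, 0, -8/3, 0, 8/15, 0, -16/315, 0, …
g: a_k = 0, -9, 0, 27/2, 0, -243/40, 0, 729/560, 0, …
Product ⇒ symmetric product L₀, ord ≤ 4.
h₀' ⇒ L via d/dx closure of L₀.
L = 25 + 26·Dx^2 + Dx^4  (order 4).
h: a_k = 0, -72, 0, 312, 0, -1953/5, 0, 8138/35, 0, …
ICs: h(0) = 0, h′(0) = -72, h′′(0) = 0, h′′′(0) = 1872.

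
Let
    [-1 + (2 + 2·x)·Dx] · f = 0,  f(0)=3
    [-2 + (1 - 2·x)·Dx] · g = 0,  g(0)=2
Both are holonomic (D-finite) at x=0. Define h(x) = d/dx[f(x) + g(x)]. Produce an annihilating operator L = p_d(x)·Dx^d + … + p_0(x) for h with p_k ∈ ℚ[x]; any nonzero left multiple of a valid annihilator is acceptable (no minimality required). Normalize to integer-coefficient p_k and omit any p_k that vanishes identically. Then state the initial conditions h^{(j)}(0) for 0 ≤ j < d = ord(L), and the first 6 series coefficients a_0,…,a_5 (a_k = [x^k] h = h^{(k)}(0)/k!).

L = (-20 - 8·x) + (-31 - 68·x - 28·x^2)·Dx + (6 - 2·x - 16·x^2 - 8·x^3)·Dx^2  (order 2).
h: a_k = 11/2, 61/4, 777/16, 4081/32, 82025/256, 393027/512, …
ICs: h(0) = 11/2, h′(0) = 61/4.

f: a_k = 3, 3/2, -3/8, 3/16, -15/128, 21/256, …
g: a_k = 2, 4, 8, 16, 32, 64, …
f+g: L₀ = lclm(L_f,L_g), ord ≤ 1+1.
h=h₀': d/dx-closure on L₀ ⇒ L.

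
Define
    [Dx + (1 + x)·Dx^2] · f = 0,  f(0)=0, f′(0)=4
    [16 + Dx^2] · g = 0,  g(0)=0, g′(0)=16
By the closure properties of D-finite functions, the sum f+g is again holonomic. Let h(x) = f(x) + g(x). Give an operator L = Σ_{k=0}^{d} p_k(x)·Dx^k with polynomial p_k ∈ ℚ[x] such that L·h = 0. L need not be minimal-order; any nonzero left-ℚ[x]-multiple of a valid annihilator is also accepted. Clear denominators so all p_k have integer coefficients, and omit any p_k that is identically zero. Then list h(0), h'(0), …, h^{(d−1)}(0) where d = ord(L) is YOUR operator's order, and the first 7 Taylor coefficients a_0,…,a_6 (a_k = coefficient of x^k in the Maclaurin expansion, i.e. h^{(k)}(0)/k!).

f: a_k = 0, 4, -2, 4/3, -1, 4/5, -2/3, …
g: a_k = 0, 16, 0, -128/3, 0, 512/15, 0, …
f+g: L₀ = lclm(L_f,L_g), ord ≤ 2+2.
L = (176 + 256·x + 128·x^2)·Dx + (144 + 400·x + 384·x^2 + 128·x^3)·Dx^2 + (11 + 16·x + 8·x^2)·Dx^3 + (9 + 25·x + 24·x^2 + 8·x^3)·Dx^4  (order 4).
h: a_k = 0, 20, -2, -124/3, -1, 524/15, -2/3, …
ICs: h(0) = 0, h′(0) = 20, h′′(0) = -4, h′′′(0) = -248.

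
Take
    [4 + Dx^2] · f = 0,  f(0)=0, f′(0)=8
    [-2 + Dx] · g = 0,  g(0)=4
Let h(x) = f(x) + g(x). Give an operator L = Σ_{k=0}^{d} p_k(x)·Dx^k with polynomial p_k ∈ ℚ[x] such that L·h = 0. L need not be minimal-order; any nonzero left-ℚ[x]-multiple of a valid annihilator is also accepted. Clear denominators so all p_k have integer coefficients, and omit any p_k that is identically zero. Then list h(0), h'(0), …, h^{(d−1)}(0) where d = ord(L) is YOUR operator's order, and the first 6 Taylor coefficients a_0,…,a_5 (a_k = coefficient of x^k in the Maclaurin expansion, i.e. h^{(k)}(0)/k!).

L = -8 + 4·Dx - 2·Dx^2 + Dx^3  (order 3).
h: a_k = 4, 16, 8, 0, 8/3, 32/15, …
ICs: h(0) = 4, h′(0) = 16, h′′(0) = 16.

f: a_k = 0, 8, 0, -16/3, 0, 16/15, …
g: a_k = 4, 8, 8, 16/3, 8/3, 16/15, …
Weyl lclm of L_f,L_g ⇒ L₀ (ord ≤ 3).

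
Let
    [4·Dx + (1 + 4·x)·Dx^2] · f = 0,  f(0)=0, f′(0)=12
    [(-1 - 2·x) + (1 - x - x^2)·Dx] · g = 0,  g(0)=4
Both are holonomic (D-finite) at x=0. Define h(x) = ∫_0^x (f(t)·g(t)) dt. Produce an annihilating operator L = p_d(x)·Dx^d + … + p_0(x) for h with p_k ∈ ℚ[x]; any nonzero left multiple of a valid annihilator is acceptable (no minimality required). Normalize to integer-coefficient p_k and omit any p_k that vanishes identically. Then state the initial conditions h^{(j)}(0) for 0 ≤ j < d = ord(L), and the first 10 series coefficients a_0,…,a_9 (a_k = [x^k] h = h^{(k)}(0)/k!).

L = (6 + 16·x)·Dx + (-2 + 16·x + 20·x^2)·Dx^2 + (-1 - 3·x + 5·x^2 + 4·x^3)·Dx^3  (order 3).
h: a_k = 0, 0, 24, -16, 64, -112, 5384/15, -32992/35, 103434/35, -2844112/315, …
ICs: h(0) = 0, h′(0) = 0, h′′(0) = 48.

f: a_k = 0, 12, -24, 64, -192, 3072/5, -2048, 49152/7, -24576, 262144/3, …
g: a_k = 4, 4, 8, 12, 20, 32, 52, 84, 136, 220, …
h₀=f·g: eliminate ⇒ L₀, order ≤ 2·1.
∫: right-multiply L₀ by Dx.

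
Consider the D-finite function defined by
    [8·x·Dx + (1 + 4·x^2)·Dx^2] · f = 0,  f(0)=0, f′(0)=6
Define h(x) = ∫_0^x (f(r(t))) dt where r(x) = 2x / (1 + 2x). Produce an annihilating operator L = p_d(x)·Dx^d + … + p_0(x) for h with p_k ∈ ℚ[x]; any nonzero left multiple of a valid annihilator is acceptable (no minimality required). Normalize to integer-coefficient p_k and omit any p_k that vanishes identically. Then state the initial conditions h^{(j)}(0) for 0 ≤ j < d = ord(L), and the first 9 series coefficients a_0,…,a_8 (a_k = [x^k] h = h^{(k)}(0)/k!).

f: a_k = 0, 6, 0, -8, 0, 96/5, 0, -384/7, 0, …
f∘r: x↦r, Dx↦Dx/r' in L_f ⇒ L₀.
Integrate: L := L₀·Dx.
L = (4 + 40·x)·Dx^2 + (1 + 4·x + 20·x^2)·Dx^3  (order 3).
h: a_k = 0, 0, 6, -8, -4, 288/5, -608/5, -1408/7, 13344/7, …
ICs: h(0) = 0, h′(0) = 0, h′′(0) = 12.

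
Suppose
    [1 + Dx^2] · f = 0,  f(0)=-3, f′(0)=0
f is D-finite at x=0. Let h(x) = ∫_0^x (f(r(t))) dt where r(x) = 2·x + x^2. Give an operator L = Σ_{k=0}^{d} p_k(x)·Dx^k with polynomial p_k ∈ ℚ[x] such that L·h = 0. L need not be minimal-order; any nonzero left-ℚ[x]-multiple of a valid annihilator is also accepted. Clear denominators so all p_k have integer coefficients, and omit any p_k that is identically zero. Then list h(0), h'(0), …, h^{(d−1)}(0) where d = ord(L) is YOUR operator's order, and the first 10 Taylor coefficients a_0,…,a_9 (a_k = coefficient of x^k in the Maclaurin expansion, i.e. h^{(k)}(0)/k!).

f: a_k = -3, 0, 3/2, 0, -1/8, 0, 1/240, 0, -1/13440, 0, …
h₀=f(r): pull back L_f along r ⇒ L₀.
Integrate: L := L₀·Dx.
L = (4 + 12·x + 12·x^2 + 4·x^3)·Dx - Dx^2 + (1 + x)·Dx^3  (order 3).
h: a_k = 0, -3, 0, 2, 3/2, -1/10, -2/3, -41/105, -1/40, 719/7560, …
ICs: h(0) = 0, h′(0) = -3, h′′(0) = 0.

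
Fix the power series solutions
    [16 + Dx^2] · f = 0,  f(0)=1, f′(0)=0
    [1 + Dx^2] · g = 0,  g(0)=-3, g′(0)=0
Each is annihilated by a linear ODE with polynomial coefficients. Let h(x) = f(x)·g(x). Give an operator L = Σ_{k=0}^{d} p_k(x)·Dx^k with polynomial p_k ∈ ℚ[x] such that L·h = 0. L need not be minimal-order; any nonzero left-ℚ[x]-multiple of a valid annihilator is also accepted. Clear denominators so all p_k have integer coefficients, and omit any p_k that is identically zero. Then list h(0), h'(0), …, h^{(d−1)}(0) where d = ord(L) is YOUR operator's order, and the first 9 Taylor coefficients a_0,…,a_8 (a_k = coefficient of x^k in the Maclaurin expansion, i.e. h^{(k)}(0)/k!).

L = 225 + 34·Dx^2 + Dx^4  (order 4).
h: a_k = -3, 0, 51/2, 0, -353/8, 0, 8177/240, 0, -198593/13440, …
ICs: h(0) = -3, h′(0) = 0, h′′(0) = 51, h′′′(0) = 0.

f: a_k = 1, 0, -8, 0, 32/3, 0, -256/45, 0, 512/315, …
g: a_k = -3, 0, 3/2, 0, -1/8, 0, 1/240, 0, -1/13440, …
Sym-product of L_f,L_g gives L₀ (≤ ord 4).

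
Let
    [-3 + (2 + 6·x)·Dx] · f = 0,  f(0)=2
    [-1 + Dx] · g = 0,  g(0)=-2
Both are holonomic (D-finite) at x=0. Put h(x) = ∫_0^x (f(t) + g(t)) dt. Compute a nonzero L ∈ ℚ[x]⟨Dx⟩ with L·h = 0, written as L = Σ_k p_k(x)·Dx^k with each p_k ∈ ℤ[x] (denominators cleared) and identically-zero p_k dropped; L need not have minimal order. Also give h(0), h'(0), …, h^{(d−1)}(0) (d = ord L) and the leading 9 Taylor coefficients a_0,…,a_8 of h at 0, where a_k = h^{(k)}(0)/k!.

f: a_k = 2, 3, -9/4, 27/8, -405/64, 1701/128, -15309/512, 72171/1024, -2814669/16384, …
g: a_k = -2, -2, -1, -1/3, -1/12, -1/60, -1/360, -1/2520, -1/20160, …
h₀=f+g: left-lcm gives L₀, ord ≤ 2.
h=∫h₀ ⇒ L = L₀·Dx.
L = (15 + 18·x)·Dx + (-13 - 24·x - 36·x^2)·Dx^2 + (-2 + 6·x + 36·x^2)·Dx^3  (order 3).
h: a_k = 0, 0, 1/2, -13/12, 73/96, -1231/960, 25483/11520, -688969/161280, 22733737/2580480, …
ICs: h(0) = 0, h′(0) = 0, h′′(0) = 1.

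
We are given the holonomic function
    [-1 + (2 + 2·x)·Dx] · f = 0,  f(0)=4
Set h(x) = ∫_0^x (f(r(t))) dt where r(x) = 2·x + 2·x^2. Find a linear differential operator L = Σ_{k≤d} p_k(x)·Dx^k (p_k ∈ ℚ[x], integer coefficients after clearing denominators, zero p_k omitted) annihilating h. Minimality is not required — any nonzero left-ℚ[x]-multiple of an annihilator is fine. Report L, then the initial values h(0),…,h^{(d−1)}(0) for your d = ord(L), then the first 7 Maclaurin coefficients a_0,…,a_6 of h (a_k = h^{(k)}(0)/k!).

L = (-1 - 2·x)·Dx + (1 + 2·x + 2·x^2)·Dx^2  (order 2).
h: a_k = 0, 4, 2, 2/3, -1/2, 3/10, -1/12, …
ICs: h(0) = 0, h′(0) = 4.

f: a_k = 4, 2, -1/2, 1/4, -5/32, 7/64, -21/256, …
L₀ from L_f via x↦r, Dx↦r'^{-1}Dx.
Integrate: L := L₀·Dx.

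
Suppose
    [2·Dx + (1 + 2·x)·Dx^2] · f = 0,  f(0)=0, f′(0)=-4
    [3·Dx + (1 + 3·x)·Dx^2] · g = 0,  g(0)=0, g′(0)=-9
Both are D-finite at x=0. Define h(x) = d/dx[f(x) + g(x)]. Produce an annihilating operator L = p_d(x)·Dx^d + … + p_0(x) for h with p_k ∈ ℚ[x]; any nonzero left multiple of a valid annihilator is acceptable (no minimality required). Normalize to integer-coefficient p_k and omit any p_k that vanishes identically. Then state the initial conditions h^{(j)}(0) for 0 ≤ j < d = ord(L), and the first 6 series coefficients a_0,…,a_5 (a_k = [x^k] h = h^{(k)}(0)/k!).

L = 12 + (10 + 24·x)·Dx + (1 + 5·x + 6·x^2)·Dx^2  (order 2).
h: a_k = -13, 35, -97, 275, -793, 2315, …
ICs: h(0) = -13, h′(0) = 35.

f: a_k = 0, -4, 4, -16/3, 8, -64/5, …
g: a_k = 0, -9, 27/2, -27, 243/4, -729/5, …
Weyl lclm of L_f,L_g ⇒ L₀ (ord ≤ 4).
Differentiate: ansatz ord ≤ ord L₀ ⇒ L.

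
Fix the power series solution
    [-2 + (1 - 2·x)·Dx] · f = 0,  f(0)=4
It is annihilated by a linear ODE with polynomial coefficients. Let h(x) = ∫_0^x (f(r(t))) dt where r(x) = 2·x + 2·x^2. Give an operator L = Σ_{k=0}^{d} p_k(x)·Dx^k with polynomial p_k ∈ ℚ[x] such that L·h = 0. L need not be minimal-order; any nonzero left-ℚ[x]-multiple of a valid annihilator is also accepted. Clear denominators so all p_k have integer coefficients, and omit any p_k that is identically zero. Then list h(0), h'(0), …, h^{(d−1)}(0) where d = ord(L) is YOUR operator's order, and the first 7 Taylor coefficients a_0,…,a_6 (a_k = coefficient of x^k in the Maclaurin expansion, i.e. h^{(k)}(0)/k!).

L = (4 + 8·x)·Dx + (-1 + 4·x + 4·x^2)·Dx^2  (order 2).
h: a_k = 0, 4, 8, 80/3, 96, 1856/5, 4480/3, …
ICs: h(0) = 0, h′(0) = 4.

f: a_k = 4, 8, 16, 32, 64, 128, 256, …
h₀=f(r): pull back L_f along r ⇒ L₀.
Integrate: L := L₀·Dx.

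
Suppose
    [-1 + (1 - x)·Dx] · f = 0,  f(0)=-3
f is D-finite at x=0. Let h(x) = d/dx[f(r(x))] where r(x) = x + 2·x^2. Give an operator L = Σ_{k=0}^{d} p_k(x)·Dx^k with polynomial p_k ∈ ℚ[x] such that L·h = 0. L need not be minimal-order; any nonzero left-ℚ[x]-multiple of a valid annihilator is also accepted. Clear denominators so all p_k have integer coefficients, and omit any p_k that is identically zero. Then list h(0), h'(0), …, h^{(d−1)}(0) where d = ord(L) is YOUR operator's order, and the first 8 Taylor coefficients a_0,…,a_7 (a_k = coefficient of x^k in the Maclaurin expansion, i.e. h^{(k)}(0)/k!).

f: a_k = -3, -3, -3, -3, -3, -3, -3, -3, …
h₀=f(r): pull back L_f along r ⇒ L₀.
h₀' ⇒ L via d/dx closure of L₀.
L = (6 + 12·x + 24·x^2) + (-1 - 3·x + 6·x^2 + 8·x^3)·Dx  (order 1).
h: a_k = -3, -18, -45, -132, -315, -774, -1785, -4104, …
ICs: h(0) = -3.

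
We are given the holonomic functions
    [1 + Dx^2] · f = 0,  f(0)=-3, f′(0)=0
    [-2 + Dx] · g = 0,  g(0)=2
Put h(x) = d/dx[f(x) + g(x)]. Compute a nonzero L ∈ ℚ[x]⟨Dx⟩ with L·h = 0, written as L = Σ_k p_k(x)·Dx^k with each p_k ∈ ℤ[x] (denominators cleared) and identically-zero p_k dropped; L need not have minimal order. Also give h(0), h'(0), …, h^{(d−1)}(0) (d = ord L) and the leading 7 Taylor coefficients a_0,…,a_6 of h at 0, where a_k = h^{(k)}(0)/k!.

L = 2 - Dx + 2·Dx^2 - Dx^3  (order 3).
h: a_k = 4, 11, 8, 29/6, 8/3, 131/120, 16/45, …
ICs: h(0) = 4, h′(0) = 11, h′′(0) = 16.

f: a_k = -3, 0, 3/2, 0, -1/8, 0, 1/240, …
g: a_k = 2, 4, 4, 8/3, 4/3, 8/15, 8/45, …
Sum ⇒ L₀ = lclm(L_f,L_g) in ℚ(x)⟨Dx⟩.
Differentiate: ansatz ord ≤ ord L₀ ⇒ L.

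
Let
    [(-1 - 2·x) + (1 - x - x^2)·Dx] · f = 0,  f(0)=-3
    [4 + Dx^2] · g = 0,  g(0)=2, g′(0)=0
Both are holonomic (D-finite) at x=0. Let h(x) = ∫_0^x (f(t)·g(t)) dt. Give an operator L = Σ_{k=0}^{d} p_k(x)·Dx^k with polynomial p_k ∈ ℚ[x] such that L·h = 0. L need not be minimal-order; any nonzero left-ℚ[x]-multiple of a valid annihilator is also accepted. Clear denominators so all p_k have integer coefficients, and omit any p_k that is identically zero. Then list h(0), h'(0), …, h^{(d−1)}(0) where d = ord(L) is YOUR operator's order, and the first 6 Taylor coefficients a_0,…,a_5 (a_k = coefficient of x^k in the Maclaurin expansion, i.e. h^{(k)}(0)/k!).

L = (-2 + 4·x + 4·x^2)·Dx + (2 + 4·x)·Dx^2 + (-1 + x + x^2)·Dx^3  (order 3).
h: a_k = 0, -6, -3, 0, -3/2, -2, …
ICs: h(0) = 0, h′(0) = -6, h′′(0) = -6.

f: a_k = -3, -3, -6, -9, -15, -24, …
g: a_k = 2, 0, -4, 0, 4/3, 0, …
h₀=f·g: eliminate ⇒ L₀, order ≤ 1·2.
Integrate: L := L₀·Dx.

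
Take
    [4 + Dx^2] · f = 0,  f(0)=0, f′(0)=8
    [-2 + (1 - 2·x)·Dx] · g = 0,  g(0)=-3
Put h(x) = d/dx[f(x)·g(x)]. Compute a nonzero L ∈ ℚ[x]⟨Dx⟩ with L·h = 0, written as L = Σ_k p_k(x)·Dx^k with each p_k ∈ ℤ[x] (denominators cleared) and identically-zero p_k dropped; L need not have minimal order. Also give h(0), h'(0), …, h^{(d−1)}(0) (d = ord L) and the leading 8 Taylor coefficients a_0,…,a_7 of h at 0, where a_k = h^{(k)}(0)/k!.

f: a_k = 0, 8, 0, -16/3, 0, 16/15, 0, -32/315, …
g: a_k = -3, -6, -12, -24, -48, -96, -192, -384, …
h₀=f·g: eliminate ⇒ L₀, order ≤ 2·1.
Differentiate: ansatz ord ≤ ord L₀ ⇒ L.
L = (-4 - 16·x + 16·x^2) + (-4 + 8·x)·Dx + (1 - 4·x + 4·x^2)·Dx^2  (order 2).
h: a_k = -24, -96, -240, -640, -1616, -19392/5, -135712/15, -2171392/105, …
ICs: h(0) = -24, h′(0) = -96.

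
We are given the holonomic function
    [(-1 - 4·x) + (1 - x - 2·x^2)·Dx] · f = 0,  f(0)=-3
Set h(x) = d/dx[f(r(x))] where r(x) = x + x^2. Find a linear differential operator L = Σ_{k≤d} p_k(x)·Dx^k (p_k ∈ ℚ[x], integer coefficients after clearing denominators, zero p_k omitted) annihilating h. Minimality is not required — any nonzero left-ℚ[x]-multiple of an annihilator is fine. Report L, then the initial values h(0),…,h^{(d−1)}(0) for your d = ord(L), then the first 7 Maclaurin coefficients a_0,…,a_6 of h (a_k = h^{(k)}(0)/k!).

f: a_k = -3, -3, -9, -15, -33, -63, -129, …
Change of var in L_f (x↦r) gives L₀.
Derive L from L₀ (diff closure).
L = (8 + 10·x + 30·x^2 + 40·x^3 + 20·x^4) + (-1 - x + 5·x^2 + 10·x^3 + 10·x^4 + 4·x^5)·Dx  (order 1).
h: a_k = -3, -24, -99, -348, -1200, -3942, -12537, …
ICs: h(0) = -3.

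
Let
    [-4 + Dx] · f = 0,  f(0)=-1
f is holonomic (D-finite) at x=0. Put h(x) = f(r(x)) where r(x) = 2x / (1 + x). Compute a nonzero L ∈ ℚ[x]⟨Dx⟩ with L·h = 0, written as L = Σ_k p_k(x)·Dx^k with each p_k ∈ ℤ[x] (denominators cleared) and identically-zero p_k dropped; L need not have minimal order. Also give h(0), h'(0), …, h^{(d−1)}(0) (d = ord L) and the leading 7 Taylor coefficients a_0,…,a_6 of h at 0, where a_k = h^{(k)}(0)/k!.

L = -8 + (1 + 2·x + x^2)·Dx  (order 1).
h: a_k = -1, -8, -24, -88/3, -8/3, 88/5, -184/45, …
ICs: h(0) = -1.

f: a_k = -1, -4, -8, -32/3, -32/3, -128/15, -256/45, …
L₀ from L_f via x↦r, Dx↦r'^{-1}Dx.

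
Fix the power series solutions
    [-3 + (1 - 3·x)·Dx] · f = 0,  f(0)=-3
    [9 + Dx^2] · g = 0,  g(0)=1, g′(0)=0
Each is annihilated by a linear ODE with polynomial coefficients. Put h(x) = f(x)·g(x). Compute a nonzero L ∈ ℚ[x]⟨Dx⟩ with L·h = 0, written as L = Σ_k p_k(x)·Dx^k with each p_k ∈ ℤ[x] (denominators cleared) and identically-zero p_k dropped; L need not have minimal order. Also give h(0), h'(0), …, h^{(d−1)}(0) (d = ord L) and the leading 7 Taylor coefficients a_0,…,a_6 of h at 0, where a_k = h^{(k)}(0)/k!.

f: a_k = -3, -9, -27, -81, -243, -729, -2187, …
g: a_k = 1, 0, -9/2, 0, 27/8, 0, -81/80, …
Sym-product of L_f,L_g gives L₀ (≤ ord 2).
L = (-9 + 27·x) + 6·Dx + (-1 + 3·x)·Dx^2  (order 2).
h: a_k = -3, -9, -27/2, -81/2, -1053/8, -3159/8, -94527/80, …
ICs: h(0) = -3, h′(0) = -9.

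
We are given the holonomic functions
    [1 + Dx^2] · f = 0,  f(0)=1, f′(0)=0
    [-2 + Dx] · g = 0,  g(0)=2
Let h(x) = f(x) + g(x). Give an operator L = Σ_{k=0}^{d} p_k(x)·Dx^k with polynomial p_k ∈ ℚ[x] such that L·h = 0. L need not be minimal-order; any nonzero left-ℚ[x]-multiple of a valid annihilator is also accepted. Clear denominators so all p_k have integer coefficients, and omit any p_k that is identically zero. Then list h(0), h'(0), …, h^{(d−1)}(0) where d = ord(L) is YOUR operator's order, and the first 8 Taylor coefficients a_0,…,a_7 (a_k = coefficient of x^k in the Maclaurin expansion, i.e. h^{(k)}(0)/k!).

f: a_k = 1, 0, -1/2, 0, 1/24, 0, -1/720, 0, …
g: a_k = 2, 4, 4, 8/3, 4/3, 8/15, 8/45, 16/315, …
h₀=f+g: left-lcm gives L₀, ord ≤ 3.
L = -2 + Dx - 2·Dx^2 + Dx^3  (order 3).
h: a_k = 3, 4, 7/2, 8/3, 11/8, 8/15, 127/720, 16/315, …
ICs: h(0) = 3, h′(0) = 4, h′′(0) = 7.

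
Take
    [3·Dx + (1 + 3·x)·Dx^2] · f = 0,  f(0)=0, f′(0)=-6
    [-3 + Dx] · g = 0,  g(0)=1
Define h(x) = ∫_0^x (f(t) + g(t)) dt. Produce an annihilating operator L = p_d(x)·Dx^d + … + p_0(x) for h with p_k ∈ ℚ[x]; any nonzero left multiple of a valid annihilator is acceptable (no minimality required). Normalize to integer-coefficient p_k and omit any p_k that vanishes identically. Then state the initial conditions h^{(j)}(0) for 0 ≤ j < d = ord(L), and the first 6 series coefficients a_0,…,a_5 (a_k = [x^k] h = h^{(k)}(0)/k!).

f: a_k = 0, -6, 9, -18, 81/2, -486/5, …
g: a_k = 1, 3, 9/2, 9/2, 27/8, 81/40, …
f+g: L₀ = lclm(L_f,L_g), ord ≤ 2+1.
h=∫h₀ ⇒ L = L₀·Dx.
L = (-27 - 27·x)·Dx^2 + (3 - 18·x - 27·x^2)·Dx^3 + (2 + 9·x + 9·x^2)·Dx^4  (order 4).
h: a_k = 0, 1, -3/2, 9/2, -27/8, 351/40, …
ICs: h(0) = 0, h′(0) = 1, h′′(0) = -3, h′′′(0) = 27.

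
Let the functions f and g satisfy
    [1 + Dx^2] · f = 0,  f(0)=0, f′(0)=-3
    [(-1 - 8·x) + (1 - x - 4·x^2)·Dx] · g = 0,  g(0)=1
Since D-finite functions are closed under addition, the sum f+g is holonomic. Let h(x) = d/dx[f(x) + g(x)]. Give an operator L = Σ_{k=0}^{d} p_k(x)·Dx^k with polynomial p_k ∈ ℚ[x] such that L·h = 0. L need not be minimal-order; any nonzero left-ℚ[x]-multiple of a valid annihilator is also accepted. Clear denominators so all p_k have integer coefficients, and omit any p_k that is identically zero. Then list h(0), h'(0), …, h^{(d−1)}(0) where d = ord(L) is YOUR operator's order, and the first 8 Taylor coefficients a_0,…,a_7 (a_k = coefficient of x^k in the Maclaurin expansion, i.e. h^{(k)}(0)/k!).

f: a_k = 0, -3, 0, 1/2, 0, -1/40, 0, 1/1680, …
g: a_k = 1, 1, 5, 9, 29, 65, 181, 441, …
h₀=f+g: left-lcm gives L₀, ord ≤ 3.
Differentiate: ansatz ord ≤ ord L₀ ⇒ L.
L = (706 + 4324·x + 19178·x^2 + 15080·x^3 + 30400·x^4 + 1152·x^5 + 1536·x^6) + (-55 - 431·x + 153·x^2 + 1009·x^3 + 3620·x^4 + 5904·x^5 + 448·x^6 + 512·x^7)·Dx + (706 + 4324·x + 19178·x^2 + 15080·x^3 + 30400·x^4 + 1152·x^5 + 1536·x^6)·Dx^2 + (-55 - 431·x + 153·x^2 + 1009·x^3 + 3620·x^4 + 5904·x^5 + 448·x^6 + 512·x^7)·Dx^3  (order 3).
h: a_k = -2, 10, 57/2, 116, 2599/8, 1086, 740881/240, 9320, …
ICs: h(0) = -2, h′(0) = 10, h′′(0) = 57.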